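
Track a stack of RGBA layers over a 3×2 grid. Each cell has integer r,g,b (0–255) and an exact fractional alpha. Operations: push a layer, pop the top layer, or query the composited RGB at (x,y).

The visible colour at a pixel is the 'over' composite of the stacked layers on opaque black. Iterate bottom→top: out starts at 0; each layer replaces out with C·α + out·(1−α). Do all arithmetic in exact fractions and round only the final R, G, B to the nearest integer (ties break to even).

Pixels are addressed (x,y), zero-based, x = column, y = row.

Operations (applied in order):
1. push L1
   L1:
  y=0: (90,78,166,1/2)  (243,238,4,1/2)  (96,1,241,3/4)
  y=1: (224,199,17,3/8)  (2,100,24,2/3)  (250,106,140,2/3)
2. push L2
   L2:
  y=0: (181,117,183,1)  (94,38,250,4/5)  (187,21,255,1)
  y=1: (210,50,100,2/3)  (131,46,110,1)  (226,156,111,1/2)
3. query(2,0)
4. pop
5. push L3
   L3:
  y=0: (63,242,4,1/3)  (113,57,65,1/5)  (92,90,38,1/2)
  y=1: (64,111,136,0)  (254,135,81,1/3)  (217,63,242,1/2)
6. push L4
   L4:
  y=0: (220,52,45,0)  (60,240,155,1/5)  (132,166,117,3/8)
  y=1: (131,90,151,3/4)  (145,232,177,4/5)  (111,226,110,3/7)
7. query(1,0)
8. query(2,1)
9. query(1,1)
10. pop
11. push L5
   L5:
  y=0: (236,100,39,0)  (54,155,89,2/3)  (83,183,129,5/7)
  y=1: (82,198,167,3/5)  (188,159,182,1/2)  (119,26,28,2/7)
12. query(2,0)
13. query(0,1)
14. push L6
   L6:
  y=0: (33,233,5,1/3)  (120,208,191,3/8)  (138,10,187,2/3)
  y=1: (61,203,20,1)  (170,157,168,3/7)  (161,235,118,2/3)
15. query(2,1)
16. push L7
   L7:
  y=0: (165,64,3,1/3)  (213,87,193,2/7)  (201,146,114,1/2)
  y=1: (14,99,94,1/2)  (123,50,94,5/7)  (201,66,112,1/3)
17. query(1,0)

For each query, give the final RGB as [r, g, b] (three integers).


(2,0) stack=L1,L2; from [0,0,0]:
after L1 α=3/4: [72, 3/4, 723/4]
after L2 α=1: [187, 21, 255]
= [187, 21, 255]

(1,0) stack=L1,L3,L4; from [0,0,0]:
L1 α=1/2: [243/2, 119, 2]
L3 α=1/5: [599/5, 533/5, 73/5]
L4 α=1/5: [2696/25, 3332/25, 1067/25]
= [108, 133, 43]

query (2,1) [L1,L3,L4] — begin 0,0,0
+L1 (α=2/3) → [500/3, 212/3, 280/3]
+L3 (α=1/2) → [1151/6, 401/6, 503/3]
+L4 (α=3/7) → [3301/21, 2836/21, 3002/21]
rounded: [157, 135, 143]

(1,1) stack=L1,L3,L4; from [0,0,0]:
after L1 α=2/3: [4/3, 200/3, 16]
after L3 α=1/3: [770/9, 805/9, 113/3]
after L4 α=4/5: [1198/9, 9157/45, 2237/15]
= [133, 203, 149]

at x=2,y=0 over L1,L3,L5:
+L1 (α=3/4) → [72, 3/4, 723/4]
+L3 (α=1/2) → [82, 363/8, 875/8]
+L5 (α=5/7) → [579/7, 4023/28, 3455/28]
rounded: [83, 144, 123]

(0,1) stack=L1,L3,L5; from [0,0,0]:
L1 α=3/8: [84, 597/8, 51/8]
L3 α=0: [84, 597/8, 51/8]
L5 α=3/5: [414/5, 2973/20, 411/4]
rounded: [83, 149, 103]

query (2,1) [L1,L3,L5,L6] — begin 0,0,0
+L1 (α=2/3) → [500/3, 212/3, 280/3]
+L3 (α=1/2) → [1151/6, 401/6, 503/3]
+L5 (α=2/7) → [7183/42, 331/6, 2683/21]
+L6 (α=2/3) → [20707/126, 3151/18, 7639/63]
= [164, 175, 121]

(1,0) stack=L1,L3,L5,L6,L7; from [0,0,0]:
after L1 α=1/2: [243/2, 119, 2]
after L3 α=1/5: [599/5, 533/5, 73/5]
after L5 α=2/3: [1139/15, 2083/15, 321/5]
after L6 α=3/8: [2219/24, 3955/24, 447/4]
after L7 α=2/7: [21319/168, 23951/168, 3779/28]
→ [127, 143, 135]


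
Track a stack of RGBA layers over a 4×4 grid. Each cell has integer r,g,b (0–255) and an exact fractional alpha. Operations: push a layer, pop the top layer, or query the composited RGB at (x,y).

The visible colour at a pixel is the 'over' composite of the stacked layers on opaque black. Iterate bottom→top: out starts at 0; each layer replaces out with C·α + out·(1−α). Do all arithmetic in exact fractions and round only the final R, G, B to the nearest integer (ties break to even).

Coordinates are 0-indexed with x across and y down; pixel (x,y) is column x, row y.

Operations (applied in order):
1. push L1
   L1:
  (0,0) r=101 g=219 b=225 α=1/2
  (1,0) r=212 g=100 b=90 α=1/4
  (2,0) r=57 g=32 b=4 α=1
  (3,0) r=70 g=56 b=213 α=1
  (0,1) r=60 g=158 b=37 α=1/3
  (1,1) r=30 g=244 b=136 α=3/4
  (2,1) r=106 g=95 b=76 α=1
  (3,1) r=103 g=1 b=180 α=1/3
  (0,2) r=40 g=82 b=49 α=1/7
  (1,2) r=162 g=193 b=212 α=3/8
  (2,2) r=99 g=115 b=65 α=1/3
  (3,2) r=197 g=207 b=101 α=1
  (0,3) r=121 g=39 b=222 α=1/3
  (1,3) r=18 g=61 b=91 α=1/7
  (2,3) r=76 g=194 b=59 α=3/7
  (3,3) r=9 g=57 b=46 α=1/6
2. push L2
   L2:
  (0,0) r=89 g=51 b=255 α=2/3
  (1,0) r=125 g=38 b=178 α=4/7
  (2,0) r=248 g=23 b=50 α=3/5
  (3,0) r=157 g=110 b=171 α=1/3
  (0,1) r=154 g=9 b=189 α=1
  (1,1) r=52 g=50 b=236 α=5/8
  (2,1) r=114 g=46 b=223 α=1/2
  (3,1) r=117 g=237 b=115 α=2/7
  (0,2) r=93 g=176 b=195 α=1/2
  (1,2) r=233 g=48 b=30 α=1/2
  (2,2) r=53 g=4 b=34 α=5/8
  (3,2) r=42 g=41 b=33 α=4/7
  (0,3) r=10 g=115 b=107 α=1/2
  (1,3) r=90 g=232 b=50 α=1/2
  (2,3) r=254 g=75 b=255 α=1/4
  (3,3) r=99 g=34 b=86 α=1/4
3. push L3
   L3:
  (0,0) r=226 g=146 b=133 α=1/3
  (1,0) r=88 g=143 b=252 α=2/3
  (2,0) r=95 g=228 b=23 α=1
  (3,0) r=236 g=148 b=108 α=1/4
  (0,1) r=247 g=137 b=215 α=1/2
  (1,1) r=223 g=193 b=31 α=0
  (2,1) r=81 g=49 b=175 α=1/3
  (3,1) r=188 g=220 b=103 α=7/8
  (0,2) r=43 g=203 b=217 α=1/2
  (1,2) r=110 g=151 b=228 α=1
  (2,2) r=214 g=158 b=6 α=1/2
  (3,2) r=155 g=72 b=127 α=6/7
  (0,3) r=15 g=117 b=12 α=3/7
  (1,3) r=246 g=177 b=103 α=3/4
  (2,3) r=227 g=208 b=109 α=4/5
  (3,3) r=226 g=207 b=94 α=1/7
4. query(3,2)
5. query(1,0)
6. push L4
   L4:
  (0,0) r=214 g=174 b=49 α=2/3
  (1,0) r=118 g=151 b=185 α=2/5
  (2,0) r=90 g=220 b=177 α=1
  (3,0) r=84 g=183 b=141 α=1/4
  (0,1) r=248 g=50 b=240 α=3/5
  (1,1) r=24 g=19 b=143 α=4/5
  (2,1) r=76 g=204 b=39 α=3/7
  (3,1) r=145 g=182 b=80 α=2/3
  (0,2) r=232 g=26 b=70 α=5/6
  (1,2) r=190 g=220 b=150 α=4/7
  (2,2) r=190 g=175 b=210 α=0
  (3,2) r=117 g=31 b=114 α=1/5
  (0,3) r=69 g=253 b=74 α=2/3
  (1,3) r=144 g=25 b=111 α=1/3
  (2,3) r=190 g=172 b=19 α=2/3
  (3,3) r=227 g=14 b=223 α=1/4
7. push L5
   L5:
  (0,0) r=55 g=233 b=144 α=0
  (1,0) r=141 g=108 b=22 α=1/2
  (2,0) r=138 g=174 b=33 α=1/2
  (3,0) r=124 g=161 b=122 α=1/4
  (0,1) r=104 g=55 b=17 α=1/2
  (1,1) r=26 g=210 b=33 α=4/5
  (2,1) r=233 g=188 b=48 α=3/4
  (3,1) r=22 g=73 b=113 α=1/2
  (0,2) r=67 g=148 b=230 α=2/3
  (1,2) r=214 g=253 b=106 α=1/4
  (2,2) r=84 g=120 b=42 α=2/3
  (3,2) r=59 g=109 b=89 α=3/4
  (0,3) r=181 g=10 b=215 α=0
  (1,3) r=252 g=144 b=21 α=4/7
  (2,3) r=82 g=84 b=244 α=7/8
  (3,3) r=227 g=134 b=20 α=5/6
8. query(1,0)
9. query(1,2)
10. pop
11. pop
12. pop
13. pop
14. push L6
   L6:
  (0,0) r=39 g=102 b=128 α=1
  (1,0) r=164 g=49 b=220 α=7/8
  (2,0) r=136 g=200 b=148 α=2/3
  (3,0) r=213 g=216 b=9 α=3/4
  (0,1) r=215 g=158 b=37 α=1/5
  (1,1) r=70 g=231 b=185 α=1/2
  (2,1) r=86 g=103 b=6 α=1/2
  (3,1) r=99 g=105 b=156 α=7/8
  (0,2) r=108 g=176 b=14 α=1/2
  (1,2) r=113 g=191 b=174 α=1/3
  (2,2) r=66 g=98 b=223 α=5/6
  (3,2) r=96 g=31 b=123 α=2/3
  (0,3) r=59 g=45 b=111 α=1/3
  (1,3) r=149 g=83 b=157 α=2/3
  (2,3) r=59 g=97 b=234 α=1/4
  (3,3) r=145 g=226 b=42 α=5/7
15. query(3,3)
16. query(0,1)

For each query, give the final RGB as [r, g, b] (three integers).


query (3,2) [L1,L2,L3] — begin 0,0,0
+L1 (α=1) → [197, 207, 101]
+L2 (α=4/7) → [759/7, 785/7, 435/7]
+L3 (α=6/7) → [7269/49, 3809/49, 5769/49]
rounded: [148, 78, 118]

(1,0) stack=L1,L2,L3; from [0,0,0]:
+L1 (α=1/4) → [53, 25, 45/2]
+L2 (α=4/7) → [659/7, 227/7, 1559/14]
+L3 (α=2/3) → [1891/21, 743/7, 8615/42]
rounded: [90, 106, 205]

at x=1,y=0 over L1,L2,L3,L4,L5:
+L1 (α=1/4) → [53, 25, 45/2]
+L2 (α=4/7) → [659/7, 227/7, 1559/14]
+L3 (α=2/3) → [1891/21, 743/7, 8615/42]
+L4 (α=2/5) → [3543/35, 4343/35, 2759/14]
+L5 (α=1/2) → [4239/35, 8123/70, 3067/28]
rounded: [121, 116, 110]

at x=1,y=2 over L1,L2,L3,L4,L5:
+L1 (α=3/8) → [243/4, 579/8, 159/2]
+L2 (α=1/2) → [1175/8, 963/16, 219/4]
+L3 (α=1) → [110, 151, 228]
+L4 (α=4/7) → [1090/7, 1333/7, 1284/7]
+L5 (α=1/4) → [1192/7, 2885/14, 2297/14]
= [170, 206, 164]

at x=3,y=3 over L1,L6:
L1 α=1/6: [3/2, 19/2, 23/3]
L6 α=5/7: [104, 1149/7, 676/21]
→ [104, 164, 32]

(0,1) stack=L1,L6; from [0,0,0]:
L1 α=1/3: [20, 158/3, 37/3]
L6 α=1/5: [59, 1106/15, 259/15]
rounded: [59, 74, 17]


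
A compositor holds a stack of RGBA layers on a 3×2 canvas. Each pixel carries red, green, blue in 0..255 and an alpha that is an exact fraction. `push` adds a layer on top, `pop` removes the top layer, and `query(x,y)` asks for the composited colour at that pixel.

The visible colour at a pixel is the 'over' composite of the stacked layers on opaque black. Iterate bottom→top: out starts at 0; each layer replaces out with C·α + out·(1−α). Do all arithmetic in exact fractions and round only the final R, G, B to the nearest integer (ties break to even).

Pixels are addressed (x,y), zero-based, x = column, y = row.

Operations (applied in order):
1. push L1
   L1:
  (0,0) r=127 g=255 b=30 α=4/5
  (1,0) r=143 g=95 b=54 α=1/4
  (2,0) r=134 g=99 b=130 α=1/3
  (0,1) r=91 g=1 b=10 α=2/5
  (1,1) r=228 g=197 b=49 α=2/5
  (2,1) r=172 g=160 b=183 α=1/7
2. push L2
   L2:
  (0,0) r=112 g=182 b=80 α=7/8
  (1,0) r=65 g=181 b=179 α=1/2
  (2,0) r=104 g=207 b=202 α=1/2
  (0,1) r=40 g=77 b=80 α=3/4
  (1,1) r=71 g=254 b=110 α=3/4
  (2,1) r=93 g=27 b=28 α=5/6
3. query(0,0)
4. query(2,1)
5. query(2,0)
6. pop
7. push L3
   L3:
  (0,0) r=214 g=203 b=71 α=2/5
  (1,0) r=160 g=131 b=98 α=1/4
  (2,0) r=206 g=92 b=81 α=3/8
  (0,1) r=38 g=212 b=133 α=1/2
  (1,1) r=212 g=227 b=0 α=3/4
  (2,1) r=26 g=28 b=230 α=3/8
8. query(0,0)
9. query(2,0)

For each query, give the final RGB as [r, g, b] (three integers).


query (0,0) [L1,L2] — begin 0,0,0
L1 α=4/5: [508/5, 204, 24]
L2 α=7/8: [1107/10, 739/4, 73]
→ [111, 185, 73]

at x=2,y=1 over L1,L2:
+L1 (α=1/7) → [172/7, 160/7, 183/7]
+L2 (α=5/6) → [3427/42, 1105/42, 1163/42]
rounded: [82, 26, 28]

at x=2,y=0 over L1,L2:
+L1 (α=1/3) → [134/3, 33, 130/3]
+L2 (α=1/2) → [223/3, 120, 368/3]
= [74, 120, 123]

(0,0) stack=L1,L3; from [0,0,0]:
L1 α=4/5: [508/5, 204, 24]
L3 α=2/5: [3664/25, 1018/5, 214/5]
rounded: [147, 204, 43]

query (2,0) [L1,L3] — begin 0,0,0
+L1 (α=1/3) → [134/3, 33, 130/3]
+L3 (α=3/8) → [631/6, 441/8, 1379/24]
= [105, 55, 57]


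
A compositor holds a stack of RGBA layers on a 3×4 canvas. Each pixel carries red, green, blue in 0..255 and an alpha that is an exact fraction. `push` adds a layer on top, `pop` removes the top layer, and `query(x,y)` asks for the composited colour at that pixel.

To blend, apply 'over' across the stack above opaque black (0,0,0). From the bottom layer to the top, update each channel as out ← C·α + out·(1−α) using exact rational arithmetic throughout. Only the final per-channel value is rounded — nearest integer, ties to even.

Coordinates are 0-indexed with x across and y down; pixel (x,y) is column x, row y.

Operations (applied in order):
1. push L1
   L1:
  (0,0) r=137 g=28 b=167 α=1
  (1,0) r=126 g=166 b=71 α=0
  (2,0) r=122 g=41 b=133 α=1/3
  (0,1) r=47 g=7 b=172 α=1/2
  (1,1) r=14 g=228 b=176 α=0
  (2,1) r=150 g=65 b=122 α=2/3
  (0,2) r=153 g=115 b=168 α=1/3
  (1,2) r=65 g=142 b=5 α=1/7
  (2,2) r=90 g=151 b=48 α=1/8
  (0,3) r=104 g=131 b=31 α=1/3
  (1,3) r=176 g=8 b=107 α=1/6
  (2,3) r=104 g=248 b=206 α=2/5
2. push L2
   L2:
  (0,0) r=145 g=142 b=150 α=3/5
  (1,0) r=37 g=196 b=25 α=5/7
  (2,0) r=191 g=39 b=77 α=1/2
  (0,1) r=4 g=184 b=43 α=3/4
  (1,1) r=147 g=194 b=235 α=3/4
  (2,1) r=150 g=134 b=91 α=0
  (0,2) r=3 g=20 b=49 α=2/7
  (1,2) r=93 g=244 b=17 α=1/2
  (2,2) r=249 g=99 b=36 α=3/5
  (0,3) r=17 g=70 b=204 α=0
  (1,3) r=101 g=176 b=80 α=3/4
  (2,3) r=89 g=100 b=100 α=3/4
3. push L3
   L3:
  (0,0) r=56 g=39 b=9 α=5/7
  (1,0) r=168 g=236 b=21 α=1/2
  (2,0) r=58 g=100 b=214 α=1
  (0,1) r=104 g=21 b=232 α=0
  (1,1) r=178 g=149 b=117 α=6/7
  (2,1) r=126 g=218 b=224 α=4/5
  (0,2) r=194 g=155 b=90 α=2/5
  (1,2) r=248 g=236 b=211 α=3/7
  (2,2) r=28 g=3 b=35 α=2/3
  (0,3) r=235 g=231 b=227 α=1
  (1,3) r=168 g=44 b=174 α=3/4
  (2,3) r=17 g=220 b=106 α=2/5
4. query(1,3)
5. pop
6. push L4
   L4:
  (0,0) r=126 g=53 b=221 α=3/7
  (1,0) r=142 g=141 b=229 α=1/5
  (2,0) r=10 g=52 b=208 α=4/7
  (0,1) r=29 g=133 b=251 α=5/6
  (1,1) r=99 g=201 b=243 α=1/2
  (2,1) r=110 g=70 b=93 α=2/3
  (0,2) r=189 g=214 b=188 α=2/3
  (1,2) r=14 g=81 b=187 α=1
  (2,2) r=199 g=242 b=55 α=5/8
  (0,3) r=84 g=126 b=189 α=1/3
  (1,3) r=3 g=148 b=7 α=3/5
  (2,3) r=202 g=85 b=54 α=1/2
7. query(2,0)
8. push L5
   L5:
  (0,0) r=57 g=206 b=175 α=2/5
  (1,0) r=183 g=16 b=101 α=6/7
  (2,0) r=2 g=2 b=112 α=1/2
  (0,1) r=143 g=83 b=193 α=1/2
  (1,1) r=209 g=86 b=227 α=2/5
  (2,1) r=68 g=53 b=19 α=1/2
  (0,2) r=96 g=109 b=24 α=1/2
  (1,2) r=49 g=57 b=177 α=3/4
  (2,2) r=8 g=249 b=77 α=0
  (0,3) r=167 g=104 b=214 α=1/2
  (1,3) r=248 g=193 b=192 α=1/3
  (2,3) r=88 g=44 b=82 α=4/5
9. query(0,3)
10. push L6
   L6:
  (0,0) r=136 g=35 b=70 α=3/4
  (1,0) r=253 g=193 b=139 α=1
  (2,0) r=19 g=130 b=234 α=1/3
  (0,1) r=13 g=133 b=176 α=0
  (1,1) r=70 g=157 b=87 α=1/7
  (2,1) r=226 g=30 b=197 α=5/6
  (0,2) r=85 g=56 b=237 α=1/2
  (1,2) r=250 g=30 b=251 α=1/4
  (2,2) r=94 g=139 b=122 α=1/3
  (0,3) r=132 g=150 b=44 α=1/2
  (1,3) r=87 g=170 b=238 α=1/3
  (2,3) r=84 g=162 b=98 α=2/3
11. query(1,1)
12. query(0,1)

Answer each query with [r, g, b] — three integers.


(1,3) stack=L1,L2,L3; from [0,0,0]:
after L1 α=1/6: [88/3, 4/3, 107/6]
after L2 α=3/4: [997/12, 397/3, 1547/24]
after L3 α=3/4: [7045/48, 793/12, 14075/96]
→ [147, 66, 147]

(2,0) stack=L1,L2,L4; from [0,0,0]:
after L1 α=1/3: [122/3, 41/3, 133/3]
after L2 α=1/2: [695/6, 79/3, 182/3]
after L4 α=4/7: [775/14, 41, 1014/7]
= [55, 41, 145]

query (0,3) [L1,L2,L4,L5] — begin 0,0,0
after L1 α=1/3: [104/3, 131/3, 31/3]
after L2 α=0: [104/3, 131/3, 31/3]
after L4 α=1/3: [460/9, 640/9, 629/9]
after L5 α=1/2: [1963/18, 788/9, 2555/18]
rounded: [109, 88, 142]

at x=1,y=1 over L1,L2,L4,L5,L6:
+L1 (α=0) → [0, 0, 0]
+L2 (α=3/4) → [441/4, 291/2, 705/4]
+L4 (α=1/2) → [837/8, 693/4, 1677/8]
+L5 (α=2/5) → [1171/8, 2767/20, 8663/40]
+L6 (α=1/7) → [3793/28, 9871/70, 27729/140]
rounded: [135, 141, 198]

(0,1) stack=L1,L2,L4,L5,L6; from [0,0,0]:
L1 α=1/2: [47/2, 7/2, 86]
L2 α=3/4: [71/8, 1111/8, 215/4]
L4 α=5/6: [1231/48, 6431/48, 1745/8]
L5 α=1/2: [8095/96, 10415/96, 3289/16]
L6 α=0: [8095/96, 10415/96, 3289/16]
= [84, 108, 206]


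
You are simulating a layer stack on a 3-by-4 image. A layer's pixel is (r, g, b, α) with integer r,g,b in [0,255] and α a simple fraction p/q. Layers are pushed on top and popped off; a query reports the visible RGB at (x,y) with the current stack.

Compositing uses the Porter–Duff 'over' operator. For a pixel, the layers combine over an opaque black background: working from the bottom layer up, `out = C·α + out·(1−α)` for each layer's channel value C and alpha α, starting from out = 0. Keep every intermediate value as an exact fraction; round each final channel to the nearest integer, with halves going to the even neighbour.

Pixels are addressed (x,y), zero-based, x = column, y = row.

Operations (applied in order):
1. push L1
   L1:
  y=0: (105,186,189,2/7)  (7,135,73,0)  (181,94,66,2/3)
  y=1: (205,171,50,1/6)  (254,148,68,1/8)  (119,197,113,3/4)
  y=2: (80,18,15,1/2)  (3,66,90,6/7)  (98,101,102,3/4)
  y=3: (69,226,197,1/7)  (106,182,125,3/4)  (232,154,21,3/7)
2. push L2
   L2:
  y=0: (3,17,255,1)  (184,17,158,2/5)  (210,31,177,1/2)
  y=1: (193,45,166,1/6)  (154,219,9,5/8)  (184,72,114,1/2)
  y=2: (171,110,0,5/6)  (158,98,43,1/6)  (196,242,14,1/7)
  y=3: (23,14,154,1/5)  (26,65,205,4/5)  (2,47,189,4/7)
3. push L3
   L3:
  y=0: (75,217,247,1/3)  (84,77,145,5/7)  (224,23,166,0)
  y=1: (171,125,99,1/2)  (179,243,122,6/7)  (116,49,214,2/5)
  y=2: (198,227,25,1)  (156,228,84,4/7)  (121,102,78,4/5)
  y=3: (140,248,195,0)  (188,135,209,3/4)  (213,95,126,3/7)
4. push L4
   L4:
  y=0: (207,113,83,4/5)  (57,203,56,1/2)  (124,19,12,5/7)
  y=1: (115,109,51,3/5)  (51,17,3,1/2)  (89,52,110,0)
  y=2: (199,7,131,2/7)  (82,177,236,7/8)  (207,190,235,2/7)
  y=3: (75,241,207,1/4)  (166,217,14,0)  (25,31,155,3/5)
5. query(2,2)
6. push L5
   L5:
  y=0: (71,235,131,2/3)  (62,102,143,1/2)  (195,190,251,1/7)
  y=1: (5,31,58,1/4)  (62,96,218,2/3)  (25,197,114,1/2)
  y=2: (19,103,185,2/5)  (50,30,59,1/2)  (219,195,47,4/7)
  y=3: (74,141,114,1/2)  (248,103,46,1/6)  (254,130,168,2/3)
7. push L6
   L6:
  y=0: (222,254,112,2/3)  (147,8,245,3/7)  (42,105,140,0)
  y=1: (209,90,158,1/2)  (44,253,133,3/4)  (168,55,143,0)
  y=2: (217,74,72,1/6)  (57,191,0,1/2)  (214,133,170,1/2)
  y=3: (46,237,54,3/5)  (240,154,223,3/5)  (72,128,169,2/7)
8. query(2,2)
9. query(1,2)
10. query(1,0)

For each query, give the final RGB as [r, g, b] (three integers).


query (2,2) [L1,L2,L3,L4] — begin 0,0,0
+L1 (α=3/4) → [147/2, 303/4, 153/2]
+L2 (α=1/7) → [91, 199/2, 473/7]
+L3 (α=4/5) → [115, 203/2, 2657/35]
+L4 (α=2/7) → [989/7, 1775/14, 5947/49]
= [141, 127, 121]

query (2,2) [L1,L2,L3,L4,L5,L6] — begin 0,0,0
+L1 (α=3/4) → [147/2, 303/4, 153/2]
+L2 (α=1/7) → [91, 199/2, 473/7]
+L3 (α=4/5) → [115, 203/2, 2657/35]
+L4 (α=2/7) → [989/7, 1775/14, 5947/49]
+L5 (α=4/7) → [9099/49, 16245/98, 27053/343]
+L6 (α=1/2) → [19585/98, 29279/196, 85363/686]
rounded: [200, 149, 124]

at x=1,y=2 over L1,L2,L3,L4,L5,L6:
+L1 (α=6/7) → [18/7, 396/7, 540/7]
+L2 (α=1/6) → [598/21, 1333/21, 3001/42]
+L3 (α=4/7) → [4966/49, 7717/49, 7705/98]
+L4 (α=7/8) → [8273/98, 17107/98, 169601/784]
+L5 (α=1/2) → [13173/196, 20047/196, 215857/1568]
+L6 (α=1/2) → [24345/392, 57483/392, 215857/3136]
→ [62, 147, 69]

at x=1,y=0 over L1,L2,L3,L4,L5,L6:
+L1 (α=0) → [0, 0, 0]
+L2 (α=2/5) → [368/5, 34/5, 316/5]
+L3 (α=5/7) → [2836/35, 1993/35, 4257/35]
+L4 (α=1/2) → [4831/70, 4549/35, 6217/70]
+L5 (α=1/2) → [9171/140, 8119/70, 16227/140]
+L6 (α=3/7) → [24606/245, 17078/245, 41952/245]
→ [100, 70, 171]


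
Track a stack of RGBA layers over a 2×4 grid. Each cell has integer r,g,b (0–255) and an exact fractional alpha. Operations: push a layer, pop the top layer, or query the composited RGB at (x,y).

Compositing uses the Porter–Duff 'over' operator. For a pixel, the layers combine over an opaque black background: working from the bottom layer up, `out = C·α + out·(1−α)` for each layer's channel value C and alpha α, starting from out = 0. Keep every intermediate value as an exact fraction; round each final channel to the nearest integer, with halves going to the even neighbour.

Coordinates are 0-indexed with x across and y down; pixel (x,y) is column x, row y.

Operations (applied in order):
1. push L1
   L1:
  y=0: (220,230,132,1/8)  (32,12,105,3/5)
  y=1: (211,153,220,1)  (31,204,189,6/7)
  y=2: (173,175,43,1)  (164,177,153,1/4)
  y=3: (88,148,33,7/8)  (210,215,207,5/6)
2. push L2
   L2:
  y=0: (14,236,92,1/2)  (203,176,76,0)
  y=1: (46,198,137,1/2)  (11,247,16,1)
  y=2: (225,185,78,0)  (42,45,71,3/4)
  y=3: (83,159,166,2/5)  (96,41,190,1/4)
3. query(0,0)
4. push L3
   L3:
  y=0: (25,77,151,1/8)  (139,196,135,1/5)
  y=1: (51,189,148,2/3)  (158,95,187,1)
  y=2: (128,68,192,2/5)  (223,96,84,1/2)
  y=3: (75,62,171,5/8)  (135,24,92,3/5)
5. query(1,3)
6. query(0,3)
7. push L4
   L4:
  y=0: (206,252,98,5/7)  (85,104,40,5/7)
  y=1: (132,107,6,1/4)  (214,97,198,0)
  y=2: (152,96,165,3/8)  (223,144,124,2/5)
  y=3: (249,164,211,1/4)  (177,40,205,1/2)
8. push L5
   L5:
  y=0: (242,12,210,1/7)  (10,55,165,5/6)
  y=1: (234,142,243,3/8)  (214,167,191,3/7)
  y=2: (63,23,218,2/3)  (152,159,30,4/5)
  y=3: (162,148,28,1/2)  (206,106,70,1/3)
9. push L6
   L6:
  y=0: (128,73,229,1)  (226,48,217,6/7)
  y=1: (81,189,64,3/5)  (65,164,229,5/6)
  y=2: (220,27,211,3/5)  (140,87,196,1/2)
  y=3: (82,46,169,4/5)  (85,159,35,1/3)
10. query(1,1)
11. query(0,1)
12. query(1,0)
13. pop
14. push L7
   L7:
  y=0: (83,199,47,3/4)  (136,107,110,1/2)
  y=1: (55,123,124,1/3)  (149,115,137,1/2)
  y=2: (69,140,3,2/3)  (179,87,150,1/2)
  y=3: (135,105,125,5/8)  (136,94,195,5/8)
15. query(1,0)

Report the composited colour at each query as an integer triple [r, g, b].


(0,0) stack=L1,L2; from [0,0,0]:
L1 α=1/8: [55/2, 115/4, 33/2]
L2 α=1/2: [83/4, 1059/8, 217/4]
rounded: [21, 132, 54]

(1,3) stack=L1,L2,L3; from [0,0,0]:
+L1 (α=5/6) → [175, 1075/6, 345/2]
+L2 (α=1/4) → [621/4, 1157/8, 1415/8]
+L3 (α=3/5) → [1431/10, 289/4, 2519/20]
= [143, 72, 126]

(0,3) stack=L1,L2,L3; from [0,0,0]:
after L1 α=7/8: [77, 259/2, 231/8]
after L2 α=2/5: [397/5, 1413/10, 3349/40]
after L3 α=5/8: [1533/20, 7339/80, 44247/320]
→ [77, 92, 138]

(1,1) stack=L1,L2,L3,L4,L5,L6; from [0,0,0]:
after L1 α=6/7: [186/7, 1224/7, 162]
after L2 α=1: [11, 247, 16]
after L3 α=1: [158, 95, 187]
after L4 α=0: [158, 95, 187]
after L5 α=3/7: [182, 881/7, 1321/7]
after L6 α=5/6: [169/2, 2207/14, 1556/7]
→ [84, 158, 222]

query (0,1) [L1,L2,L3,L4,L5,L6] — begin 0,0,0
L1 α=1: [211, 153, 220]
L2 α=1/2: [257/2, 351/2, 357/2]
L3 α=2/3: [461/6, 369/2, 949/6]
L4 α=1/4: [725/8, 1321/8, 961/8]
L5 α=3/8: [9241/64, 10013/64, 10637/64]
L6 α=3/5: [17017/160, 28157/160, 16781/160]
rounded: [106, 176, 105]

query (1,0) [L1,L2,L3,L4,L5,L6] — begin 0,0,0
+L1 (α=3/5) → [96/5, 36/5, 63]
+L2 (α=0) → [96/5, 36/5, 63]
+L3 (α=1/5) → [1079/25, 1124/25, 387/5]
+L4 (α=5/7) → [12783/175, 15248/175, 1774/35]
+L5 (α=5/6) → [21533/1050, 63373/1050, 30649/210]
+L6 (α=6/7) → [1445333/7350, 365773/7350, 304069/1470]
= [197, 50, 207]

at x=1,y=0 over L1,L2,L3,L4,L5,L7:
+L1 (α=3/5) → [96/5, 36/5, 63]
+L2 (α=0) → [96/5, 36/5, 63]
+L3 (α=1/5) → [1079/25, 1124/25, 387/5]
+L4 (α=5/7) → [12783/175, 15248/175, 1774/35]
+L5 (α=5/6) → [21533/1050, 63373/1050, 30649/210]
+L7 (α=1/2) → [164333/2100, 175723/2100, 53749/420]
→ [78, 84, 128]


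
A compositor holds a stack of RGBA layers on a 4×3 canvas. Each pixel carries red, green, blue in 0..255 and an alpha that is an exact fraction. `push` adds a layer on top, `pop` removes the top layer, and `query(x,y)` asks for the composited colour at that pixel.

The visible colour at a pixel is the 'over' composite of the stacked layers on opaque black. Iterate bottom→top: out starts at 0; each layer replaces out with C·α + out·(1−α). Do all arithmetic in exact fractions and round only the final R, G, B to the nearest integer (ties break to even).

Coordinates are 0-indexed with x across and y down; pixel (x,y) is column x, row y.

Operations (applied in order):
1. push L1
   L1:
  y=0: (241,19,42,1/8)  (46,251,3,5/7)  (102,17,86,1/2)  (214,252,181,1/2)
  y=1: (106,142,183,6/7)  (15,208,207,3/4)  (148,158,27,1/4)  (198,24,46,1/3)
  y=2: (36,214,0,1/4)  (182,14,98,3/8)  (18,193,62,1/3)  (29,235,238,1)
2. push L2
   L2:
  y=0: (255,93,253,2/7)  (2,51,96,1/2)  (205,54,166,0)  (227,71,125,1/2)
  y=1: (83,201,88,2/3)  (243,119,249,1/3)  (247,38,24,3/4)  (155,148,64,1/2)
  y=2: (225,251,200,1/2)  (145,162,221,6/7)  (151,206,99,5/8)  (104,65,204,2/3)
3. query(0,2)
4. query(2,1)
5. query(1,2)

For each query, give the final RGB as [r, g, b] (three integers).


at x=0,y=2 over L1,L2:
after L1 α=1/4: [9, 107/2, 0]
after L2 α=1/2: [117, 609/4, 100]
→ [117, 152, 100]

query (2,1) [L1,L2] — begin 0,0,0
+L1 (α=1/4) → [37, 79/2, 27/4]
+L2 (α=3/4) → [389/2, 307/8, 315/16]
= [194, 38, 20]

at x=1,y=2 over L1,L2:
+L1 (α=3/8) → [273/4, 21/4, 147/4]
+L2 (α=6/7) → [3753/28, 3909/28, 5451/28]
= [134, 140, 195]


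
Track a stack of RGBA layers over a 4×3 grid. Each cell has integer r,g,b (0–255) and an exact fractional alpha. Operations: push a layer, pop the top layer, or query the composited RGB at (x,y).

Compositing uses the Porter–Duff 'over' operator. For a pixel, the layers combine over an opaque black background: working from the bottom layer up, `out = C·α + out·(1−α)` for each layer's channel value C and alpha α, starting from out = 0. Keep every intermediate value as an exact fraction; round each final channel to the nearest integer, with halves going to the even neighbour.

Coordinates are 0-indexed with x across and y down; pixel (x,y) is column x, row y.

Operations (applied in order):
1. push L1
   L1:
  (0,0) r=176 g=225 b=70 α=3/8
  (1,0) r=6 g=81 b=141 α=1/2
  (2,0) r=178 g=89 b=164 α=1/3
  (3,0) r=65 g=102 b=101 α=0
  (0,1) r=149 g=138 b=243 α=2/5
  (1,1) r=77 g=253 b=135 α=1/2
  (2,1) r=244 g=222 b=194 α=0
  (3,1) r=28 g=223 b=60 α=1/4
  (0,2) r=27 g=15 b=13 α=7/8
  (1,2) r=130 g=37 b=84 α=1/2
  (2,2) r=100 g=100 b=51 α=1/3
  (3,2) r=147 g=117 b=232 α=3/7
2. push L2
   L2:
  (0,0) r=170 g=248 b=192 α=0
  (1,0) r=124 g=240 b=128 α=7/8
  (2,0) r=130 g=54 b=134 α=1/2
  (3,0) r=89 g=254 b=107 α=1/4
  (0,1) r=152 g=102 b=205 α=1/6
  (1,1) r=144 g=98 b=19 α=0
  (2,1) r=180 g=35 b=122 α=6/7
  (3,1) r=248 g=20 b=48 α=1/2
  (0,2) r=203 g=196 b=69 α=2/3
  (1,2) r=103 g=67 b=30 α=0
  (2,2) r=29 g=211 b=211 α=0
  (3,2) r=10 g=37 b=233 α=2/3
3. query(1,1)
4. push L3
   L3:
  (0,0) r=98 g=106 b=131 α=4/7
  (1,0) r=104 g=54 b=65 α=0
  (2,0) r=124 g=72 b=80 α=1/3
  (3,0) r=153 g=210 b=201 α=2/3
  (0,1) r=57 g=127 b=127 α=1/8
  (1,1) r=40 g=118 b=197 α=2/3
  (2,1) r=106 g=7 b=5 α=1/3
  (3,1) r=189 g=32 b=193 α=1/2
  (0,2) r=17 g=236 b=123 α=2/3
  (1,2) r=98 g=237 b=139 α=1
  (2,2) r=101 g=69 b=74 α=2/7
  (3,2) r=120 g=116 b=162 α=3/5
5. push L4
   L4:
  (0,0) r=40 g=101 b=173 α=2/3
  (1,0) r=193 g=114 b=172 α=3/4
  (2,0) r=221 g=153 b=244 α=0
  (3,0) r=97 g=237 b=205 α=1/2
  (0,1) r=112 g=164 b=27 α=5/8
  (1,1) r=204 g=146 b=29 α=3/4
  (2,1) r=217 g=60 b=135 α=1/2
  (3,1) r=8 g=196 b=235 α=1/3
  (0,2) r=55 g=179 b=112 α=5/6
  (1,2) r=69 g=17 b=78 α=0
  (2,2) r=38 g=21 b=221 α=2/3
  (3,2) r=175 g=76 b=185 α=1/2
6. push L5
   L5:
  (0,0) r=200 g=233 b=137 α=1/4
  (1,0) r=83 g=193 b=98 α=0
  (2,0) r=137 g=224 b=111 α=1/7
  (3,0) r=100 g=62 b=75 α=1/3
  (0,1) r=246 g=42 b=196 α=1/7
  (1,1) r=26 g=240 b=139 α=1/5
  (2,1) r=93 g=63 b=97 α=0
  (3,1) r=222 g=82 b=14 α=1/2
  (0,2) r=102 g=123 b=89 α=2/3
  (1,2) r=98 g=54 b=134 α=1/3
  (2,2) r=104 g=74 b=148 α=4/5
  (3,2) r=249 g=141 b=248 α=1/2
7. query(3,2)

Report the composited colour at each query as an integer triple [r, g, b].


query (1,1) [L1,L2] — begin 0,0,0
after L1 α=1/2: [77/2, 253/2, 135/2]
after L2 α=0: [77/2, 253/2, 135/2]
= [38, 126, 68]

(3,2) stack=L1,L2,L3,L4,L5; from [0,0,0]:
after L1 α=3/7: [63, 351/7, 696/7]
after L2 α=2/3: [83/3, 869/21, 3958/21]
after L3 α=3/5: [1246/15, 9046/105, 18122/105]
after L4 α=1/2: [3871/30, 8513/105, 37547/210]
after L5 α=1/2: [11341/60, 11659/105, 89627/420]
= [189, 111, 213]


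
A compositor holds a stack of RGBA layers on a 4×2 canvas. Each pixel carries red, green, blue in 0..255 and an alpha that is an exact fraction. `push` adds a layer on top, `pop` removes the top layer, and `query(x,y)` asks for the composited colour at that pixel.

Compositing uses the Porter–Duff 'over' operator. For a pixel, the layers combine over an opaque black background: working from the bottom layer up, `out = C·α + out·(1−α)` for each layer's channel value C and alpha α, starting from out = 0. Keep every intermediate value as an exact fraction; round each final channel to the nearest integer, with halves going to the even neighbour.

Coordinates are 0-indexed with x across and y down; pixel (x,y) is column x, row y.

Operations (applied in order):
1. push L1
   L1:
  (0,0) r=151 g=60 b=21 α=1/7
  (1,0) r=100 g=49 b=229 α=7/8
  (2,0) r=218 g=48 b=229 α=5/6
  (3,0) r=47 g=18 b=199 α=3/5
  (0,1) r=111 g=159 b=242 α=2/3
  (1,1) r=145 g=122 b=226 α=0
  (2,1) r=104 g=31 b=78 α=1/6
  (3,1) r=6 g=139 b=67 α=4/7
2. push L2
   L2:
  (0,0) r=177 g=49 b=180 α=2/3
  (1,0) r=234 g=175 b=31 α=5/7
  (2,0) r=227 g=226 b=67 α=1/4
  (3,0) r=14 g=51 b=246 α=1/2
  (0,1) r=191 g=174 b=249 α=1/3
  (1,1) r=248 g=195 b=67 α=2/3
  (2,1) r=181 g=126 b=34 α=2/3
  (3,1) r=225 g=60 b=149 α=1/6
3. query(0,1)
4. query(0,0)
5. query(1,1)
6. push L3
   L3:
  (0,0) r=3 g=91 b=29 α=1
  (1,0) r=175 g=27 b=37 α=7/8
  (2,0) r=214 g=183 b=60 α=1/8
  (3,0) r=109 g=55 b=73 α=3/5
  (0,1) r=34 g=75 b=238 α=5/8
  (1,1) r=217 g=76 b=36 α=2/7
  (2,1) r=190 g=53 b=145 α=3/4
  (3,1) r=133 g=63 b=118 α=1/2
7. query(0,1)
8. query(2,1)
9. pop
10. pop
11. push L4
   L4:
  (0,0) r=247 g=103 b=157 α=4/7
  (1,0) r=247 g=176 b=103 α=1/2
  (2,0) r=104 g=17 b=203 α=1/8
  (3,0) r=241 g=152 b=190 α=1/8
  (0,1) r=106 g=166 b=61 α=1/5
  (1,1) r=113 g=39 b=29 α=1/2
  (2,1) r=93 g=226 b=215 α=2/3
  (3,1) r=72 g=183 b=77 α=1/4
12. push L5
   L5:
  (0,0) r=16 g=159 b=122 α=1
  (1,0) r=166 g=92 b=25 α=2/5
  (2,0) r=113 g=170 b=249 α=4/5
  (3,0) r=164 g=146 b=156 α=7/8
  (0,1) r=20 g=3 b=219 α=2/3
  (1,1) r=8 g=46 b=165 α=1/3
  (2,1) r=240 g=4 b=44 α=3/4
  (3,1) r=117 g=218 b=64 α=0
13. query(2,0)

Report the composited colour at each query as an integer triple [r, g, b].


at x=0,y=1 over L1,L2:
after L1 α=2/3: [74, 106, 484/3]
after L2 α=1/3: [113, 386/3, 1715/9]
→ [113, 129, 191]

query (0,0) [L1,L2] — begin 0,0,0
+L1 (α=1/7) → [151/7, 60/7, 3]
+L2 (α=2/3) → [2629/21, 746/21, 121]
→ [125, 36, 121]

(1,1) stack=L1,L2; from [0,0,0]:
+L1 (α=0) → [0, 0, 0]
+L2 (α=2/3) → [496/3, 130, 134/3]
= [165, 130, 45]

(0,1) stack=L1,L2,L3; from [0,0,0]:
L1 α=2/3: [74, 106, 484/3]
L2 α=1/3: [113, 386/3, 1715/9]
L3 α=5/8: [509/8, 761/8, 5285/24]
rounded: [64, 95, 220]

(2,1) stack=L1,L2,L3; from [0,0,0]:
after L1 α=1/6: [52/3, 31/6, 13]
after L2 α=2/3: [1138/9, 1543/18, 27]
after L3 α=3/4: [1567/9, 4405/72, 231/2]
rounded: [174, 61, 116]

query (2,0) [L1,L4,L5] — begin 0,0,0
L1 α=5/6: [545/3, 40, 1145/6]
L4 α=1/8: [4127/24, 297/8, 9233/48]
L5 α=4/5: [2995/24, 5737/40, 57041/240]
rounded: [125, 143, 238]


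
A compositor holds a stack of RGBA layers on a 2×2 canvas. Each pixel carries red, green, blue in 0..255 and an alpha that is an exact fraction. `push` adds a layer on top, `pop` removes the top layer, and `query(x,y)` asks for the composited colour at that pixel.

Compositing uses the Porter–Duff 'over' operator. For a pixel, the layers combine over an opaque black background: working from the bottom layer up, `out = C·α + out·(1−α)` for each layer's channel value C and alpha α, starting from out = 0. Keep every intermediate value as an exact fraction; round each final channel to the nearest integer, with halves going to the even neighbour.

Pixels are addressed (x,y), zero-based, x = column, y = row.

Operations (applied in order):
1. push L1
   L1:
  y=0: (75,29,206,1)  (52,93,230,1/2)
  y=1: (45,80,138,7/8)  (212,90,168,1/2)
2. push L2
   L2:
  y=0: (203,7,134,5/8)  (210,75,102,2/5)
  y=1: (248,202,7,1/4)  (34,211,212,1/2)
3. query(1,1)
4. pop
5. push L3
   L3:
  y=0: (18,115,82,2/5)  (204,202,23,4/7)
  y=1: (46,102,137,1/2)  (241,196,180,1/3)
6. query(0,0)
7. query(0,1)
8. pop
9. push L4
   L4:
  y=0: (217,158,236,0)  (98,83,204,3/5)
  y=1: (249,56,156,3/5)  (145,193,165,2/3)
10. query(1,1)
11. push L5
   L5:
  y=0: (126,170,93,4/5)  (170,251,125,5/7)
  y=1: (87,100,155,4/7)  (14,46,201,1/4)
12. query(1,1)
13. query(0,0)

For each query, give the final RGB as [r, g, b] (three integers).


(1,1) stack=L1,L2; from [0,0,0]:
L1 α=1/2: [106, 45, 84]
L2 α=1/2: [70, 128, 148]
rounded: [70, 128, 148]

at x=0,y=0 over L1,L3:
L1 α=1: [75, 29, 206]
L3 α=2/5: [261/5, 317/5, 782/5]
= [52, 63, 156]

(0,1) stack=L1,L3; from [0,0,0]:
after L1 α=7/8: [315/8, 70, 483/4]
after L3 α=1/2: [683/16, 86, 1031/8]
→ [43, 86, 129]

at x=1,y=1 over L1,L4:
+L1 (α=1/2) → [106, 45, 84]
+L4 (α=2/3) → [132, 431/3, 138]
→ [132, 144, 138]

at x=1,y=1 over L1,L4,L5:
L1 α=1/2: [106, 45, 84]
L4 α=2/3: [132, 431/3, 138]
L5 α=1/4: [205/2, 477/4, 615/4]
rounded: [102, 119, 154]

query (0,0) [L1,L4,L5] — begin 0,0,0
after L1 α=1: [75, 29, 206]
after L4 α=0: [75, 29, 206]
after L5 α=4/5: [579/5, 709/5, 578/5]
→ [116, 142, 116]


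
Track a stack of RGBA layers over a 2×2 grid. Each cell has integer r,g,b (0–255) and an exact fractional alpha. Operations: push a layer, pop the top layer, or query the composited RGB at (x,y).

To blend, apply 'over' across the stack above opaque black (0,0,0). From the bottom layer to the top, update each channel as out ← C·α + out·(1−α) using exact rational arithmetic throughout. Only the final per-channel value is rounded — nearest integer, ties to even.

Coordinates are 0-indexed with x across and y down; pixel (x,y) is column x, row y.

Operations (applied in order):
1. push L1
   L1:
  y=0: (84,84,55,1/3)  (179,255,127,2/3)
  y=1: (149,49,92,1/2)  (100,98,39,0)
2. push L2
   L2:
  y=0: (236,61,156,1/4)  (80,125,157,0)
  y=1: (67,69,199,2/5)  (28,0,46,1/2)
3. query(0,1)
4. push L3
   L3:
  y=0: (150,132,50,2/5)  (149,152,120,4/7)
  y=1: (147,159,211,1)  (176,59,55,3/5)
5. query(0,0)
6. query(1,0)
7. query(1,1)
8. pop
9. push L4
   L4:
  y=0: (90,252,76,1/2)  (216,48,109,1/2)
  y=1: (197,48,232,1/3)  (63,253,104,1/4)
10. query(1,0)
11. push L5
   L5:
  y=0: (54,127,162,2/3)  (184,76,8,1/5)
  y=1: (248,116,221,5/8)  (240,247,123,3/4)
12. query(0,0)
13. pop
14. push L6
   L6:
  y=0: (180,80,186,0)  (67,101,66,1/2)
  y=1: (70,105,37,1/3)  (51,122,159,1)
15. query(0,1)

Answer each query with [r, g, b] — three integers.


query (0,1) [L1,L2] — begin 0,0,0
L1 α=1/2: [149/2, 49/2, 46]
L2 α=2/5: [143/2, 423/10, 536/5]
rounded: [72, 42, 107]

query (0,0) [L1,L2,L3] — begin 0,0,0
after L1 α=1/3: [28, 28, 55/3]
after L2 α=1/4: [80, 145/4, 211/4]
after L3 α=2/5: [108, 1491/20, 1033/20]
= [108, 75, 52]

at x=1,y=0 over L1,L2,L3:
after L1 α=2/3: [358/3, 170, 254/3]
after L2 α=0: [358/3, 170, 254/3]
after L3 α=4/7: [954/7, 1118/7, 734/7]
rounded: [136, 160, 105]

query (1,1) [L1,L2,L3] — begin 0,0,0
+L1 (α=0) → [0, 0, 0]
+L2 (α=1/2) → [14, 0, 23]
+L3 (α=3/5) → [556/5, 177/5, 211/5]
→ [111, 35, 42]

query (1,0) [L1,L2,L4] — begin 0,0,0
L1 α=2/3: [358/3, 170, 254/3]
L2 α=0: [358/3, 170, 254/3]
L4 α=1/2: [503/3, 109, 581/6]
rounded: [168, 109, 97]

at x=0,y=0 over L1,L2,L4,L5:
after L1 α=1/3: [28, 28, 55/3]
after L2 α=1/4: [80, 145/4, 211/4]
after L4 α=1/2: [85, 1153/8, 515/8]
after L5 α=2/3: [193/3, 3185/24, 3107/24]
→ [64, 133, 129]

query (0,1) [L1,L2,L4,L6] — begin 0,0,0
L1 α=1/2: [149/2, 49/2, 46]
L2 α=2/5: [143/2, 423/10, 536/5]
L4 α=1/3: [340/3, 221/5, 744/5]
L6 α=1/3: [890/9, 967/15, 1673/15]
rounded: [99, 64, 112]


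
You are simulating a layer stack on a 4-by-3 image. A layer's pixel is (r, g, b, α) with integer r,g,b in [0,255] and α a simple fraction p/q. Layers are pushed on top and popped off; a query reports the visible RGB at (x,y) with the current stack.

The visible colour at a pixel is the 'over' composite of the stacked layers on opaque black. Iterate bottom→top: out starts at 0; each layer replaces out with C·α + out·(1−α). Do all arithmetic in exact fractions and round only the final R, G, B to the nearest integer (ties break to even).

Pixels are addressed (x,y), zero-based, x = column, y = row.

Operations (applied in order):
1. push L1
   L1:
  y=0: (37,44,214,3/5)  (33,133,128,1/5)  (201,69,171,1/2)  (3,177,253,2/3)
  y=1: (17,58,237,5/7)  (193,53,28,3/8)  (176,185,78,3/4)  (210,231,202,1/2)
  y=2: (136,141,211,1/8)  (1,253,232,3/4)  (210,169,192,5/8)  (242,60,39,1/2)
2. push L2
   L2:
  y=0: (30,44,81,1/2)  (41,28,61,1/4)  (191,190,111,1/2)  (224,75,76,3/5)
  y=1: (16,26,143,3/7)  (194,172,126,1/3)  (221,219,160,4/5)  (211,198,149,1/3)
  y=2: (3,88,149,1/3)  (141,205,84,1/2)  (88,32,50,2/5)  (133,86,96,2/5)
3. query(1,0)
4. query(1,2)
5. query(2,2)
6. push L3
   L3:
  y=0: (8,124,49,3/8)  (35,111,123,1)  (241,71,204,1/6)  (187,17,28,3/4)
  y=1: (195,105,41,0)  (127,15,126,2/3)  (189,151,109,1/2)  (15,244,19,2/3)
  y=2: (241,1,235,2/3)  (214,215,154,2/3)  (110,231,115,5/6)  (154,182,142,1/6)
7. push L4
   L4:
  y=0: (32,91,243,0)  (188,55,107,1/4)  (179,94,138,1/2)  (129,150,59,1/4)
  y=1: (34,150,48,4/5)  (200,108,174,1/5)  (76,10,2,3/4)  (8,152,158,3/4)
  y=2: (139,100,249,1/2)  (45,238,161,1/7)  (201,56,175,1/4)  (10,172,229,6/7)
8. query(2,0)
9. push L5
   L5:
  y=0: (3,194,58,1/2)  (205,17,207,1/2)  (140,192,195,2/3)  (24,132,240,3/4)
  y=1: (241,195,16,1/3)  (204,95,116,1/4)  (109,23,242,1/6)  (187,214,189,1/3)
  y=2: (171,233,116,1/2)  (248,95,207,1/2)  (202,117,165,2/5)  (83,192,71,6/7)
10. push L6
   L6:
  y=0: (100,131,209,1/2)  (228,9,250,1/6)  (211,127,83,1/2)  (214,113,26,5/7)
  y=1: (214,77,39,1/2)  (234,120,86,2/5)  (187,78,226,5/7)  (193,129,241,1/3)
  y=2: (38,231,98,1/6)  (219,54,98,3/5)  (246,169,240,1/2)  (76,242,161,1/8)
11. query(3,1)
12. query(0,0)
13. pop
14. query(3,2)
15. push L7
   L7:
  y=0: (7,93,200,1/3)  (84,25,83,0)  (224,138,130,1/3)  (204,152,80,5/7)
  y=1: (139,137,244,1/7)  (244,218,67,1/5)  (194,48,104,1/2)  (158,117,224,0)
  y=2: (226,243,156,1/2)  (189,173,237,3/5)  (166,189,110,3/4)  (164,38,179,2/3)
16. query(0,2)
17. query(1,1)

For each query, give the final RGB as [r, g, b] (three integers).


(1,0) stack=L1,L2; from [0,0,0]:
after L1 α=1/5: [33/5, 133/5, 128/5]
after L2 α=1/4: [76/5, 539/20, 689/20]
rounded: [15, 27, 34]

at x=1,y=2 over L1,L2:
L1 α=3/4: [3/4, 759/4, 174]
L2 α=1/2: [567/8, 1579/8, 129]
rounded: [71, 197, 129]

at x=2,y=2 over L1,L2:
L1 α=5/8: [525/4, 845/8, 120]
L2 α=2/5: [2279/20, 3047/40, 92]
rounded: [114, 76, 92]

at x=2,y=0 over L1,L2,L3,L4:
+L1 (α=1/2) → [201/2, 69/2, 171/2]
+L2 (α=1/2) → [583/4, 449/4, 393/4]
+L3 (α=1/6) → [1293/8, 843/8, 927/8]
+L4 (α=1/2) → [2725/16, 1595/16, 2031/16]
→ [170, 100, 127]

(3,1) stack=L1,L2,L3,L4,L5,L6; from [0,0,0]:
after L1 α=1/2: [105, 231/2, 101]
after L2 α=1/3: [421/3, 143, 117]
after L3 α=2/3: [511/9, 631/3, 155/3]
after L4 α=3/4: [727/36, 1999/12, 1577/12]
after L5 α=1/3: [4093/54, 3283/18, 2711/18]
after L6 α=1/3: [9304/81, 4444/27, 4880/27]
→ [115, 165, 181]

(0,0) stack=L1,L2,L3,L4,L5,L6; from [0,0,0]:
after L1 α=3/5: [111/5, 132/5, 642/5]
after L2 α=1/2: [261/10, 176/5, 1047/10]
after L3 α=3/8: [309/16, 137/2, 1341/16]
after L4 α=0: [309/16, 137/2, 1341/16]
after L5 α=1/2: [357/32, 525/4, 2269/32]
after L6 α=1/2: [3557/64, 1049/8, 8957/64]
→ [56, 131, 140]

(3,2) stack=L1,L2,L3,L4,L5; from [0,0,0]:
+L1 (α=1/2) → [121, 30, 39/2]
+L2 (α=2/5) → [629/5, 262/5, 501/10]
+L3 (α=1/6) → [261/2, 74, 785/12]
+L4 (α=6/7) → [381/14, 158, 17273/84]
+L5 (α=6/7) → [7353/98, 1310/7, 53057/588]
= [75, 187, 90]

query (0,2) [L1,L2,L3,L4,L5,L7] — begin 0,0,0
+L1 (α=1/8) → [17, 141/8, 211/8]
+L2 (α=1/3) → [37/3, 493/12, 269/4]
+L3 (α=2/3) → [1483/9, 517/36, 2149/12]
+L4 (α=1/2) → [1367/9, 4117/72, 5137/24]
+L5 (α=1/2) → [1453/9, 20893/144, 7921/48]
+L7 (α=1/2) → [3487/18, 55885/288, 15409/96]
rounded: [194, 194, 161]

query (1,1) [L1,L2,L3,L4,L5,L7] — begin 0,0,0
L1 α=3/8: [579/8, 159/8, 21/2]
L2 α=1/3: [1355/12, 847/12, 49]
L3 α=2/3: [4403/36, 1207/36, 301/3]
L4 α=1/5: [6203/45, 2179/45, 1726/15]
L5 α=1/4: [9263/60, 901/15, 1153/10]
L7 α=1/5: [12923/75, 6874/75, 2641/25]
→ [172, 92, 106]


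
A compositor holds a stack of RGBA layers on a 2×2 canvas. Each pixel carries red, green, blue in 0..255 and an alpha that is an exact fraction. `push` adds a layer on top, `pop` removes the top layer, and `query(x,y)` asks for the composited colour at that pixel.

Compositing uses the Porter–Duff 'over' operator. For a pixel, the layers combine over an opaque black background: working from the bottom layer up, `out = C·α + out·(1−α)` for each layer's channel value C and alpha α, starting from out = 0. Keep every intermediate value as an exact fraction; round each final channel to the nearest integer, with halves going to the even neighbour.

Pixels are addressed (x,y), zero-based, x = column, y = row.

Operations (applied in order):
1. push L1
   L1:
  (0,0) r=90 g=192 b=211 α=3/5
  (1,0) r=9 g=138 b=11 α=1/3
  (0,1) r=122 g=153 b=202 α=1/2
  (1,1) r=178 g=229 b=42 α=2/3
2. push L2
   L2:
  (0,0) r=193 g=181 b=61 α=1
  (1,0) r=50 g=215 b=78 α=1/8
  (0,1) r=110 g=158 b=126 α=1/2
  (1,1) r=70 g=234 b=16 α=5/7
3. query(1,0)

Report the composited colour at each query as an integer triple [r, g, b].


at x=1,y=0 over L1,L2:
after L1 α=1/3: [3, 46, 11/3]
after L2 α=1/8: [71/8, 537/8, 311/24]
→ [9, 67, 13]


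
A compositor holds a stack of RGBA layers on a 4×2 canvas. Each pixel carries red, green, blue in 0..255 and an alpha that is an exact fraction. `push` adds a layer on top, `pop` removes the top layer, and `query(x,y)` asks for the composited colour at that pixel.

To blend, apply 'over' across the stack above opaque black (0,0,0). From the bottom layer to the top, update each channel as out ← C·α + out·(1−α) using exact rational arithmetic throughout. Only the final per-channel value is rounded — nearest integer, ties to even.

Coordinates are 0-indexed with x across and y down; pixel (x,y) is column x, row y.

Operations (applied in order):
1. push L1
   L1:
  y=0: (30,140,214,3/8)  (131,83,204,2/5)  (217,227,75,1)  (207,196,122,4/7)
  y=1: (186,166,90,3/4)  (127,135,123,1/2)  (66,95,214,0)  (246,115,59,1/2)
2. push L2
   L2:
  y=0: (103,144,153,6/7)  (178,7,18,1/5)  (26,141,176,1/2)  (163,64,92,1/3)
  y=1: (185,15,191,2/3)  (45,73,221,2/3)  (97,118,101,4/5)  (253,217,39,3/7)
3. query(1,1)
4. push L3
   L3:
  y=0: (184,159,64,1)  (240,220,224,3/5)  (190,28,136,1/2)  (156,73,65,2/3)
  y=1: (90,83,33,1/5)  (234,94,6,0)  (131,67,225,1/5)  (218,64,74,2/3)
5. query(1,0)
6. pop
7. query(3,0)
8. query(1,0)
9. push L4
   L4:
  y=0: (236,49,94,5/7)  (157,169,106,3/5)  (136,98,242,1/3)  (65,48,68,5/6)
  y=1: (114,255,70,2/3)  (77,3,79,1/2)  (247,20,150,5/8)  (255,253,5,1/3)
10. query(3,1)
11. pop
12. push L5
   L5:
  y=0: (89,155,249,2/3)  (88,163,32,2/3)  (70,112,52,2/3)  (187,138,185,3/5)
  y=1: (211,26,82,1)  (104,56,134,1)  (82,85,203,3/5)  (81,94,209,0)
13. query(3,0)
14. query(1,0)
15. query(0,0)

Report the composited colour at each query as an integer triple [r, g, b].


at x=1,y=1 over L1,L2:
+L1 (α=1/2) → [127/2, 135/2, 123/2]
+L2 (α=2/3) → [307/6, 427/6, 1007/6]
= [51, 71, 168]

at x=1,y=0 over L1,L2,L3:
L1 α=2/5: [262/5, 166/5, 408/5]
L2 α=1/5: [1938/25, 699/25, 1722/25]
L3 α=3/5: [21876/125, 17898/125, 20244/125]
= [175, 143, 162]

at x=3,y=0 over L1,L2:
L1 α=4/7: [828/7, 112, 488/7]
L2 α=1/3: [2797/21, 96, 540/7]
= [133, 96, 77]

query (1,0) [L1,L2] — begin 0,0,0
L1 α=2/5: [262/5, 166/5, 408/5]
L2 α=1/5: [1938/25, 699/25, 1722/25]
rounded: [78, 28, 69]

at x=3,y=1 over L1,L2,L4:
L1 α=1/2: [123, 115/2, 59/2]
L2 α=3/7: [1251/7, 881/7, 235/7]
L4 α=1/3: [1429/7, 3533/21, 505/21]
→ [204, 168, 24]

at x=3,y=0 over L1,L2,L5:
+L1 (α=4/7) → [828/7, 112, 488/7]
+L2 (α=1/3) → [2797/21, 96, 540/7]
+L5 (α=3/5) → [3475/21, 606/5, 993/7]
= [165, 121, 142]

query (1,0) [L1,L2,L5] — begin 0,0,0
L1 α=2/5: [262/5, 166/5, 408/5]
L2 α=1/5: [1938/25, 699/25, 1722/25]
L5 α=2/3: [6338/75, 8849/75, 3322/75]
rounded: [85, 118, 44]

at x=0,y=0 over L1,L2,L5:
after L1 α=3/8: [45/4, 105/2, 321/4]
after L2 α=6/7: [2517/28, 1833/14, 3993/28]
after L5 α=2/3: [7501/84, 6173/42, 5979/28]
→ [89, 147, 214]
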